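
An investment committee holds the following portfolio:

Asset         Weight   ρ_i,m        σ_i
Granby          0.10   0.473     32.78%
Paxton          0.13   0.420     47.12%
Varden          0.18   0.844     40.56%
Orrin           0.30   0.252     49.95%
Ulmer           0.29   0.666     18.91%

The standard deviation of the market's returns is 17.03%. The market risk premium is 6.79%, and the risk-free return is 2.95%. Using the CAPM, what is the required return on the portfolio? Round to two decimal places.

10.01%

β_Granby = 0.473 × 32.78% / 17.03% = 0.9104
β_Paxton = 0.420 × 47.12% / 17.03% = 1.1621
β_Varden = 0.844 × 40.56% / 17.03% = 2.0101
β_Orrin = 0.252 × 49.95% / 17.03% = 0.7391
β_Ulmer = 0.666 × 18.91% / 17.03% = 0.7395
β_P = Σ w_i β_i = 0.10×0.9104 + 0.13×1.1621 + 0.18×2.0101 + 0.30×0.7391 + 0.29×0.7395 = 1.0401
E(R_P) = R_f + β_P × MRP = 2.95% + 1.0401 × 6.79% = 10.01%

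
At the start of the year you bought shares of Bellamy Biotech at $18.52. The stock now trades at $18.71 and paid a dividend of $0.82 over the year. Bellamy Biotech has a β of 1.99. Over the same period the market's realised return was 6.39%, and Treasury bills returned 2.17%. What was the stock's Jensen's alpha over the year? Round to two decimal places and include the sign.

-5.11%

Realised HPR = (P1 + D1 − P0) / P0 = (18.71 + 0.82 − 18.52) / 18.52 = 1.01 / 18.52 = 5.4536%
MRP = 6.39% − 2.17% = 4.22%
CAPM required = R_f + β·MRP = 2.17% + 1.99 × 4.22% = 10.5678%
α = realised − required = 5.4536% − 10.5678% = -5.11%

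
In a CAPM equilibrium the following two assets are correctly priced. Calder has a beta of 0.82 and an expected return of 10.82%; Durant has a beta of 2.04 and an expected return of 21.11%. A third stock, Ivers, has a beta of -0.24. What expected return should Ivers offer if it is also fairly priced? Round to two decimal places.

1.88%

MRP (SML slope) = (21.11% − 10.82%) / (2.04 − 0.82) = 10.29% / 1.22 = 8.4344%
R_f (intercept) = 10.82% − 0.82 × 8.4344% = 3.9038%
E(R_Ivers) = R_f + β × MRP = 3.9038% + -0.24 × 8.4344% = 1.88%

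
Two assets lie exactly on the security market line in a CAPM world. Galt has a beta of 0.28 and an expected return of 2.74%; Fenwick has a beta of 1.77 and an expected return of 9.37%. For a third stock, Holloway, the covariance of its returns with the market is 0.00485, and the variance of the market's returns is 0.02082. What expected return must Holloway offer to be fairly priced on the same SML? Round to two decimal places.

MRP = (9.37% − 2.74%) / (1.77 − 0.28) = 4.4497%
R_f = 2.74% − 0.28 × 4.4497% = 1.4941%
β_Holloway = Cov / Var(R_m) = 0.00485 / 0.02082 = 0.2329
E(R_Holloway) = R_f + β × MRP = 1.4941% + 0.2329 × 4.4497% = 2.53%

2.53%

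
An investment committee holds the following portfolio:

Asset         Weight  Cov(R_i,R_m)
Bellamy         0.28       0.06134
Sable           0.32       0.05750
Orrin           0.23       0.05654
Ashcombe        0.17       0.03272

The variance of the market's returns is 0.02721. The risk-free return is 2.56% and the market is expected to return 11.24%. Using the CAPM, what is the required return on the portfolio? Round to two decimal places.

19.83%

β_Bellamy = 0.06134 / 0.02721 = 2.2543
β_Sable = 0.05750 / 0.02721 = 2.1132
β_Orrin = 0.05654 / 0.02721 = 2.0779
β_Ashcombe = 0.03272 / 0.02721 = 1.2025
β_P = Σ w_i β_i = 0.28×2.2543 + 0.32×2.1132 + 0.23×2.0779 + 0.17×1.2025 = 1.9898
MRP = 11.24% − 2.56% = 8.68%
E(R_P) = R_f + β_P × MRP = 2.56% + 1.9898 × 8.68% = 19.83%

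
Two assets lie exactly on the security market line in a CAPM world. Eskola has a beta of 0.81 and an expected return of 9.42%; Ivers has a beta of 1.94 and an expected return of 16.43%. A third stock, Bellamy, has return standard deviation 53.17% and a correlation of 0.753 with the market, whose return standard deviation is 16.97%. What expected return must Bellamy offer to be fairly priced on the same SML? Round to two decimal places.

MRP = (16.43% − 9.42%) / (1.94 − 0.81) = 6.2035%
R_f = 9.42% − 0.81 × 6.2035% = 4.3952%
β_Bellamy = ρ·σ_i/σ_m = 0.753 × 53.17 / 16.97 = 2.3593
E(R_Bellamy) = R_f + β × MRP = 4.3952% + 2.3593 × 6.2035% = 19.03%

19.03%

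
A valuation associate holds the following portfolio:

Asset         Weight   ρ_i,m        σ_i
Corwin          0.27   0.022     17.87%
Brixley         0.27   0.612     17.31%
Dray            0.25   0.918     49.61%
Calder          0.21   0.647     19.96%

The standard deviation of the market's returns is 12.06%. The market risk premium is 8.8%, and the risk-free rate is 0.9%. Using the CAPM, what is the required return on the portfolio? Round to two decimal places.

β_Corwin = 0.022 × 17.87% / 12.06% = 0.0326
β_Brixley = 0.612 × 17.31% / 12.06% = 0.8784
β_Dray = 0.918 × 49.61% / 12.06% = 3.7763
β_Calder = 0.647 × 19.96% / 12.06% = 1.0708
β_P = Σ w_i β_i = 0.27×0.0326 + 0.27×0.8784 + 0.25×3.7763 + 0.21×1.0708 = 1.4149
E(R_P) = R_f + β_P × MRP = 0.9% + 1.4149 × 8.8% = 13.35%

13.35%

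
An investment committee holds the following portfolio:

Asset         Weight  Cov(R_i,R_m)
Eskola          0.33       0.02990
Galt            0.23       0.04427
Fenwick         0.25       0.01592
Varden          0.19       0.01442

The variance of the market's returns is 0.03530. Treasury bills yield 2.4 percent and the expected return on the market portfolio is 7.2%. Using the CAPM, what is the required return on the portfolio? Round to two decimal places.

6.04%

β_Eskola = 0.02990 / 0.03530 = 0.8470
β_Galt = 0.04427 / 0.03530 = 1.2541
β_Fenwick = 0.01592 / 0.03530 = 0.4510
β_Varden = 0.01442 / 0.03530 = 0.4085
β_P = Σ w_i β_i = 0.33×0.8470 + 0.23×1.2541 + 0.25×0.4510 + 0.19×0.4085 = 0.7583
MRP = 7.2% − 2.4% = 4.80%
E(R_P) = R_f + β_P × MRP = 2.4% + 0.7583 × 4.8% = 6.04%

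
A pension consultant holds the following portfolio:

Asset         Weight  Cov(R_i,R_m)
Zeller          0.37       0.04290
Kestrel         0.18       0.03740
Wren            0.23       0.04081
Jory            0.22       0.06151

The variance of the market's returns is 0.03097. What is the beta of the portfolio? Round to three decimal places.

1.470

β_Zeller = 0.04290 / 0.03097 = 1.3852
β_Kestrel = 0.03740 / 0.03097 = 1.2076
β_Wren = 0.04081 / 0.03097 = 1.3177
β_Jory = 0.06151 / 0.03097 = 1.9861
β_P = Σ w_i β_i = 0.37×1.3852 + 0.18×1.2076 + 0.23×1.3177 + 0.22×1.9861 = 1.4699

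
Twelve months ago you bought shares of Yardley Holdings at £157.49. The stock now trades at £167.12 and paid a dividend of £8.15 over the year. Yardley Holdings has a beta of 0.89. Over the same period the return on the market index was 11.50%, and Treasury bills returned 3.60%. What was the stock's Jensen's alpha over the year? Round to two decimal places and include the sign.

+0.66%

Realised HPR = (P1 + D1 − P0) / P0 = (167.12 + 8.15 − 157.49) / 157.49 = 17.78 / 157.49 = 11.2896%
MRP = 11.50% − 3.60% = 7.90%
CAPM required = R_f + β·MRP = 3.60% + 0.89 × 7.90% = 10.6310%
α = realised − required = 11.2896% − 10.6310% = +0.66%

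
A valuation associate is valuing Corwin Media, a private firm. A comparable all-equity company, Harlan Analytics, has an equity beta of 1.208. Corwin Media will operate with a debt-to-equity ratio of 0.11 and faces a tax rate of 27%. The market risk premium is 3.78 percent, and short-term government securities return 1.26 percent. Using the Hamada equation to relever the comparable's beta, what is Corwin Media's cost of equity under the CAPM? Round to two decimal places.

β_L = β_U × [1 + (1 − t)(D/E)] = 1.208 × [1 + (1 − 0.27) × 0.11]
    = 1.208 × [1 + 0.73 × 0.11] = 1.208 × 1.0803 = 1.3050
E(R) = R_f + β_L × MRP = 1.26% + 1.3050 × 3.78% = 6.19%

6.19%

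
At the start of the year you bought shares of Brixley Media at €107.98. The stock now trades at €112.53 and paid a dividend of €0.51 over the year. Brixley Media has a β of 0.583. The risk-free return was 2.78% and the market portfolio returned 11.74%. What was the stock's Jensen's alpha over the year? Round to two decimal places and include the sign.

Realised HPR = (P1 + D1 − P0) / P0 = (112.53 + 0.51 − 107.98) / 107.98 = 5.06 / 107.98 = 4.6861%
MRP = 11.74% − 2.78% = 8.96%
CAPM required = R_f + β·MRP = 2.78% + 0.583 × 8.96% = 8.00368%
α = realised − required = 4.6861% − 8.00368% = -3.32%

-3.32%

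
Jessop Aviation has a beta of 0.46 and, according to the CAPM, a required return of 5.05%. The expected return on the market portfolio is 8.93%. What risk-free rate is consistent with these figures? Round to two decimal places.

E(R) = R_f + β(E(R_m) − R_f) = R_f(1 − β) + β·E(R_m)
5.05% = R_f × (1 − 0.46) + 0.46 × 8.93%
5.05% = R_f × 0.54 + 4.1078%
R_f = (5.05% − 4.1078%) / 0.54 = 1.74%

1.74%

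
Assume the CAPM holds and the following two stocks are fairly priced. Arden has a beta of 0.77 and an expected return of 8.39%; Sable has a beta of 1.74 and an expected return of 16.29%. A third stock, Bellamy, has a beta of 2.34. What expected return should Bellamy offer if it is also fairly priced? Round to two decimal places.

MRP (SML slope) = (16.29% − 8.39%) / (1.74 − 0.77) = 7.90% / 0.97 = 8.1443%
R_f (intercept) = 8.39% − 0.77 × 8.1443% = 2.1189%
E(R_Bellamy) = R_f + β × MRP = 2.1189% + 2.34 × 8.1443% = 21.18%

21.18%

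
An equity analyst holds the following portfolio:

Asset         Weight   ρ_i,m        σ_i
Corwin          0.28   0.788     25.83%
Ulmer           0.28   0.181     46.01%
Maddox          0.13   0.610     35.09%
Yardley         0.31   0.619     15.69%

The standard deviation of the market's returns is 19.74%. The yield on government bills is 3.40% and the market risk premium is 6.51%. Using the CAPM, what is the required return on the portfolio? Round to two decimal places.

β_Corwin = 0.788 × 25.83% / 19.74% = 1.0311
β_Ulmer = 0.181 × 46.01% / 19.74% = 0.4219
β_Maddox = 0.610 × 35.09% / 19.74% = 1.0843
β_Yardley = 0.619 × 15.69% / 19.74% = 0.4920
β_P = Σ w_i β_i = 0.28×1.0311 + 0.28×0.4219 + 0.13×1.0843 + 0.31×0.4920 = 0.7003
E(R_P) = R_f + β_P × MRP = 3.40% + 0.7003 × 6.51% = 7.96%

7.96%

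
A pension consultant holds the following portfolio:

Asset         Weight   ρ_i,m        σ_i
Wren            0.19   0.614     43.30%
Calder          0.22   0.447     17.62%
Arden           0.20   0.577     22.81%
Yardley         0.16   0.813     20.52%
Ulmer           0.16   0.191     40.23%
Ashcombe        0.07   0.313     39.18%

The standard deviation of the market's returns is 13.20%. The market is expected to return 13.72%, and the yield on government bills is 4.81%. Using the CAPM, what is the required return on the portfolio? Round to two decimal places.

β_Wren = 0.614 × 43.30% / 13.20% = 2.0141
β_Calder = 0.447 × 17.62% / 13.20% = 0.5967
β_Arden = 0.577 × 22.81% / 13.20% = 0.9971
β_Yardley = 0.813 × 20.52% / 13.20% = 1.2638
β_Ulmer = 0.191 × 40.23% / 13.20% = 0.5821
β_Ashcombe = 0.313 × 39.18% / 13.20% = 0.9290
β_P = Σ w_i β_i = 0.19×2.0141 + 0.22×0.5967 + 0.20×0.9971 + 0.16×1.2638 + 0.16×0.5821 + 0.07×0.9290 = 1.0737
MRP = 13.72% − 4.81% = 8.91%
E(R_P) = R_f + β_P × MRP = 4.81% + 1.0737 × 8.91% = 14.38%

14.38%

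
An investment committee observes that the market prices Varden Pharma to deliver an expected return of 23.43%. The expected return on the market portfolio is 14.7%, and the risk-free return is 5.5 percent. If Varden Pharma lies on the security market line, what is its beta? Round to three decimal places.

MRP = 14.7% − 5.5% = 9.20%
β = (E(R) − R_f) / MRP = (23.43% − 5.5%) / 9.2% = 17.93% / 9.2% = 1.949

1.949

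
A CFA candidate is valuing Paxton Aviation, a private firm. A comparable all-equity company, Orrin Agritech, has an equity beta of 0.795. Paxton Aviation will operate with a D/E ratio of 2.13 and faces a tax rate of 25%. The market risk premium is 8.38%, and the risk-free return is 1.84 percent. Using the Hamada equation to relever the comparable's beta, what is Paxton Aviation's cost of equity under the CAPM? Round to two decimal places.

β_L = β_U × [1 + (1 − t)(D/E)] = 0.795 × [1 + (1 − 0.25) × 2.13]
    = 0.795 × [1 + 0.75 × 2.13] = 0.795 × 2.5975 = 2.0650
E(R) = R_f + β_L × MRP = 1.84% + 2.0650 × 8.38% = 19.14%

19.14%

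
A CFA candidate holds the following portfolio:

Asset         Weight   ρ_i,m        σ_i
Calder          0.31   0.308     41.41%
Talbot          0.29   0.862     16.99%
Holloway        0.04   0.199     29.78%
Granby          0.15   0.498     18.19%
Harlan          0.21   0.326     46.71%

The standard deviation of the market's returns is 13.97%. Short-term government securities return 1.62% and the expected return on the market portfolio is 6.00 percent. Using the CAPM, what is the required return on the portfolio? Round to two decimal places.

5.69%

β_Calder = 0.308 × 41.41% / 13.97% = 0.9130
β_Talbot = 0.862 × 16.99% / 13.97% = 1.0483
β_Holloway = 0.199 × 29.78% / 13.97% = 0.4242
β_Granby = 0.498 × 18.19% / 13.97% = 0.6484
β_Harlan = 0.326 × 46.71% / 13.97% = 1.0900
β_P = Σ w_i β_i = 0.31×0.9130 + 0.29×1.0483 + 0.04×0.4242 + 0.15×0.6484 + 0.21×1.0900 = 0.9302
MRP = 6.00% − 1.62% = 4.38%
E(R_P) = R_f + β_P × MRP = 1.62% + 0.9302 × 4.38% = 5.69%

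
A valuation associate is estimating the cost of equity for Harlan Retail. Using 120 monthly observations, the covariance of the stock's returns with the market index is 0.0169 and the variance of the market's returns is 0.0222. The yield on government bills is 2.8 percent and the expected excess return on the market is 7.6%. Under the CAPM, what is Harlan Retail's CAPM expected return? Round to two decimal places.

β = Cov(R_i, R_m) / Var(R_m) = 0.0169 / 0.0222 = 0.7613
E(R) = R_f + β × MRP = 2.8% + 0.7613 × 7.6% = 8.59%

8.59%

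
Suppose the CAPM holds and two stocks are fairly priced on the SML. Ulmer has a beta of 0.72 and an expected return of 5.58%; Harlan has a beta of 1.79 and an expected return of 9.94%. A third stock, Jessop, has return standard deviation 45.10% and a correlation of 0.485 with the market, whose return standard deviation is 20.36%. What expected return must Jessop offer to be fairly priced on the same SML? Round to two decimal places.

7.02%

MRP = (9.94% − 5.58%) / (1.79 − 0.72) = 4.0748%
R_f = 5.58% − 0.72 × 4.0748% = 2.6461%
β_Jessop = ρ·σ_i/σ_m = 0.485 × 45.10 / 20.36 = 1.0743
E(R_Jessop) = R_f + β × MRP = 2.6461% + 1.0743 × 4.0748% = 7.02%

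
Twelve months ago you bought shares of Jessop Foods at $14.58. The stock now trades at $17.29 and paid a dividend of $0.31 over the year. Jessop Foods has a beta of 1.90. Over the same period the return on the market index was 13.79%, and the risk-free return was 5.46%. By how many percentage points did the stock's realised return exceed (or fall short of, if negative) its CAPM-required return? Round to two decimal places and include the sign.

-0.57%

Realised HPR = (P1 + D1 − P0) / P0 = (17.29 + 0.31 − 14.58) / 14.58 = 3.02 / 14.58 = 20.7133%
MRP = 13.79% − 5.46% = 8.33%
CAPM required = R_f + β·MRP = 5.46% + 1.90 × 8.33% = 21.2870%
α = realised − required = 20.7133% − 21.2870% = -0.57%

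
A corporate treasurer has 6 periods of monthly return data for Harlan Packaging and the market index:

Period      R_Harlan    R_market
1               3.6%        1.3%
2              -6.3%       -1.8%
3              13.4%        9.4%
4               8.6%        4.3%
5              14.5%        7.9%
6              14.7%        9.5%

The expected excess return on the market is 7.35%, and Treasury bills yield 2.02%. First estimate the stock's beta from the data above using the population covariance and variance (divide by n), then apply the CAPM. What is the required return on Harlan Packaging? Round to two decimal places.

Mean R_i = (3.6 − 6.3 + 13.4 + 8.6 + 14.5 + 14.7) / 6 = 8.0833%
Mean R_m = (1.3 − 1.8 + 9.4 + 4.3 + 7.9 + 9.5) / 6 = 5.1000%
Σ(R_i − R̄_i)(R_m − R̄_m) = 185.8100  ⇒  Cov = 185.8100 / 6 = 30.9683
Σ(R_m − R̄_m)² = 108.3800  ⇒  Var(R_m) = 108.3800 / 6 = 18.0633
β = Cov / Var(R_m) = 30.9683 / 18.0633 = 1.7144
E(R) = R_f + β × MRP = 2.02% + 1.7144 × 7.35% = 14.62%

14.62%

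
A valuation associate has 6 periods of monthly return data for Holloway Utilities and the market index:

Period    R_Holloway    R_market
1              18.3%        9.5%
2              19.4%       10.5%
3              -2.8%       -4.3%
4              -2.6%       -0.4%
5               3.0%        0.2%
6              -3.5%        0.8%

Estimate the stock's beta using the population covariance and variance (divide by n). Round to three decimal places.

1.721

Mean R_i = (18.3 + 19.4 − 2.8 − 2.6 + 3.0 − 3.5) / 6 = 5.3000%
Mean R_m = (9.5 + 10.5 − 4.3 − 0.4 + 0.2 + 0.8) / 6 = 2.7167%
Σ(R_i − R̄_i)(R_m − R̄_m) = 302.0400  ⇒  Cov = 302.0400 / 6 = 50.3400
Σ(R_m − R̄_m)² = 175.5483  ⇒  Var(R_m) = 175.5483 / 6 = 29.2581
β = Cov / Var(R_m) = 50.3400 / 29.2581 = 1.7205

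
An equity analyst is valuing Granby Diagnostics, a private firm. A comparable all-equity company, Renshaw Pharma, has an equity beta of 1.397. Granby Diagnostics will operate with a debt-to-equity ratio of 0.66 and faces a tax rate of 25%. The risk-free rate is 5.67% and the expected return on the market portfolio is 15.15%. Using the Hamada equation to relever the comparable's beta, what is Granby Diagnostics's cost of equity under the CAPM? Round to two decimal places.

25.47%

β_L = β_U × [1 + (1 − t)(D/E)] = 1.397 × [1 + (1 − 0.25) × 0.66]
    = 1.397 × [1 + 0.75 × 0.66] = 1.397 × 1.4950 = 2.0885
MRP = 15.15% − 5.67% = 9.48%
E(R) = R_f + β_L × MRP = 5.67% + 2.0885 × 9.48% = 25.47%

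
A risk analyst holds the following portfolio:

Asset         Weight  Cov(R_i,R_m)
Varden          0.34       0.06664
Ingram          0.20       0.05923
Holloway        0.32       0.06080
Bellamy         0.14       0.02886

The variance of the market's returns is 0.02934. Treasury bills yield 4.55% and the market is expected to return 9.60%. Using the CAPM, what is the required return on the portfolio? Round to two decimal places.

14.53%

β_Varden = 0.06664 / 0.02934 = 2.2713
β_Ingram = 0.05923 / 0.02934 = 2.0187
β_Holloway = 0.06080 / 0.02934 = 2.0723
β_Bellamy = 0.02886 / 0.02934 = 0.9836
β_P = Σ w_i β_i = 0.34×2.2713 + 0.20×2.0187 + 0.32×2.0723 + 0.14×0.9836 = 1.9768
MRP = 9.60% − 4.55% = 5.05%
E(R_P) = R_f + β_P × MRP = 4.55% + 1.9768 × 5.05% = 14.53%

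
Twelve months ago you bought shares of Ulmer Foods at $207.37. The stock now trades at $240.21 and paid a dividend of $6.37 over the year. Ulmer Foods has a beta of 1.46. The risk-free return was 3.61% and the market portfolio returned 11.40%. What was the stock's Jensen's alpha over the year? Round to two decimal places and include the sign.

+3.92%

Realised HPR = (P1 + D1 − P0) / P0 = (240.21 + 6.37 − 207.37) / 207.37 = 39.21 / 207.37 = 18.9082%
MRP = 11.40% − 3.61% = 7.79%
CAPM required = R_f + β·MRP = 3.61% + 1.46 × 7.79% = 14.9834%
α = realised − required = 18.9082% − 14.9834% = +3.92%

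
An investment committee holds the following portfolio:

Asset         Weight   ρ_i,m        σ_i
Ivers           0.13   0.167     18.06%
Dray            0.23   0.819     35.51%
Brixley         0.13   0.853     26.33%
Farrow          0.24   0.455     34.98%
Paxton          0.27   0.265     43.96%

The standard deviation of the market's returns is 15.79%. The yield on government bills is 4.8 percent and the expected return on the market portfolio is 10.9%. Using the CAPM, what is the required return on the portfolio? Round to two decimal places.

11.35%

β_Ivers = 0.167 × 18.06% / 15.79% = 0.1910
β_Dray = 0.819 × 35.51% / 15.79% = 1.8418
β_Brixley = 0.853 × 26.33% / 15.79% = 1.4224
β_Farrow = 0.455 × 34.98% / 15.79% = 1.0080
β_Paxton = 0.265 × 43.96% / 15.79% = 0.7378
β_P = Σ w_i β_i = 0.13×0.1910 + 0.23×1.8418 + 0.13×1.4224 + 0.24×1.0080 + 0.27×0.7378 = 1.0745
MRP = 10.9% − 4.8% = 6.10%
E(R_P) = R_f + β_P × MRP = 4.8% + 1.0745 × 6.1% = 11.35%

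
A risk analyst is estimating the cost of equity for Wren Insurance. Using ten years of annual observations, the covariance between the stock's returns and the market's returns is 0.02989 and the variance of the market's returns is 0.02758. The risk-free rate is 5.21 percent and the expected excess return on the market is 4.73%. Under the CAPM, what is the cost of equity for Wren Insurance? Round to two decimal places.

10.34%

β = Cov(R_i, R_m) / Var(R_m) = 0.02989 / 0.02758 = 1.0838
E(R) = R_f + β × MRP = 5.21% + 1.0838 × 4.73% = 10.34%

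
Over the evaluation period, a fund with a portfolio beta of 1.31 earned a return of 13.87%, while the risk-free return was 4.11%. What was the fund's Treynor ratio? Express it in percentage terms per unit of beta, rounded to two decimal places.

7.45%

Treynor = (R_P − R_f) / β_P = (13.87% − 4.11%) / 1.3100 = 9.76% / 1.3100 = 7.45%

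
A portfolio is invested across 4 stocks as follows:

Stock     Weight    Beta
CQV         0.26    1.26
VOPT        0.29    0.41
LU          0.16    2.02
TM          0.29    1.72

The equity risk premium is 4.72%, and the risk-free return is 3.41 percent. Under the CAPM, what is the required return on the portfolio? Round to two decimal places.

9.40%

β_P = Σ w_i β_i = 0.26×1.26 + 0.29×0.41 + 0.16×2.02 + 0.29×1.72 = 1.2685
E(R_P) = R_f + β_P × MRP = 3.41% + 1.2685 × 4.72% = 9.40%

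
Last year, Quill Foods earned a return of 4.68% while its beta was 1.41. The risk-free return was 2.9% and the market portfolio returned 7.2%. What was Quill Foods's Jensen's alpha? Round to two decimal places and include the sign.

-4.28%

Market excess return = 7.2% − 2.9% = 4.30%
CAPM benchmark = R_f + β(R_m − R_f) = 2.9% + 1.41 × 4.3% = 8.9630%
α = actual − benchmark = 4.68% − 8.9630% = -4.28%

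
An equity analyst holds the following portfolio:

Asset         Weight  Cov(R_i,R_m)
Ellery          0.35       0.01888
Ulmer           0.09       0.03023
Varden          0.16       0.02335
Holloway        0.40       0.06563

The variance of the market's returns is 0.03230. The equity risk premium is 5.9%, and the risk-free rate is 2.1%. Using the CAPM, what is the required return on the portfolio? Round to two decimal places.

9.28%

β_Ellery = 0.01888 / 0.03230 = 0.5845
β_Ulmer = 0.03023 / 0.03230 = 0.9359
β_Varden = 0.02335 / 0.03230 = 0.7229
β_Holloway = 0.06563 / 0.03230 = 2.0319
β_P = Σ w_i β_i = 0.35×0.5845 + 0.09×0.9359 + 0.16×0.7229 + 0.40×2.0319 = 1.2172
E(R_P) = R_f + β_P × MRP = 2.1% + 1.2172 × 5.9% = 9.28%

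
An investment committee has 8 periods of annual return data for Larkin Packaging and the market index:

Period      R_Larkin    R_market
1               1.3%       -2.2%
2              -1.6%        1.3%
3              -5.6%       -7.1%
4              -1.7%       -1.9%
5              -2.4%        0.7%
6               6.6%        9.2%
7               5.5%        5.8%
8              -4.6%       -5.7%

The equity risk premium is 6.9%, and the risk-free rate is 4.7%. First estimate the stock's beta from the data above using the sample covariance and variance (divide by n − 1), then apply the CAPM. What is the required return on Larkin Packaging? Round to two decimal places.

9.76%

Mean R_i = (1.3 − 1.6 − 5.6 − 1.7 − 2.4 + 6.6 + 5.5 − 4.6) / 8 = -0.3125%
Mean R_m = (-2.2 + 1.3 − 7.1 − 1.9 + 0.7 + 9.2 + 5.8 − 5.7) / 8 = 0.0125%
Σ(R_i − R̄_i)(R_m − R̄_m) = 155.2413  ⇒  Cov = 155.2413 / 7 = 22.1773
Σ(R_m − R̄_m)² = 211.8088  ⇒  Var(R_m) = 211.8088 / 7 = 30.2584
β = Cov / Var(R_m) = 22.1773 / 30.2584 = 0.7329
E(R) = R_f + β × MRP = 4.7% + 0.7329 × 6.9% = 9.76%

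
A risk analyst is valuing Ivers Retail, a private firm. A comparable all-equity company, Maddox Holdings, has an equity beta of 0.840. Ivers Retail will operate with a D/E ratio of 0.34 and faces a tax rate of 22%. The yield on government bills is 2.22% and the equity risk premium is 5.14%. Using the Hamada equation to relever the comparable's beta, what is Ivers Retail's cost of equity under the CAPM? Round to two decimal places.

7.68%

β_L = β_U × [1 + (1 − t)(D/E)] = 0.840 × [1 + (1 − 0.22) × 0.34]
    = 0.840 × [1 + 0.78 × 0.34] = 0.840 × 1.2652 = 1.0628
E(R) = R_f + β_L × MRP = 2.22% + 1.0628 × 5.14% = 7.68%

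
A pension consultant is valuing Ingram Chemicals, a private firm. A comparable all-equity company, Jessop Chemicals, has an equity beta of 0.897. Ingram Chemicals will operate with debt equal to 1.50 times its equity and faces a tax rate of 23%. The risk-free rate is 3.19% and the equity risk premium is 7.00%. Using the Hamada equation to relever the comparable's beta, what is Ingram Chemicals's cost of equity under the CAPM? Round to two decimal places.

β_L = β_U × [1 + (1 − t)(D/E)] = 0.897 × [1 + (1 − 0.23) × 1.50]
    = 0.897 × [1 + 0.77 × 1.50] = 0.897 × 2.1550 = 1.9330
E(R) = R_f + β_L × MRP = 3.19% + 1.9330 × 7.00% = 16.72%

16.72%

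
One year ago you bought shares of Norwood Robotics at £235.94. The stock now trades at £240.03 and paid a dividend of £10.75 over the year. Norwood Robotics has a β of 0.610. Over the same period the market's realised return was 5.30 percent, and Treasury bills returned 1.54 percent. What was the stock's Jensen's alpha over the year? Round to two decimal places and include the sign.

Realised HPR = (P1 + D1 − P0) / P0 = (240.03 + 10.75 − 235.94) / 235.94 = 14.84 / 235.94 = 6.2897%
MRP = 5.30% − 1.54% = 3.76%
CAPM required = R_f + β·MRP = 1.54% + 0.610 × 3.76% = 3.83360%
α = realised − required = 6.2897% − 3.83360% = +2.46%

+2.46%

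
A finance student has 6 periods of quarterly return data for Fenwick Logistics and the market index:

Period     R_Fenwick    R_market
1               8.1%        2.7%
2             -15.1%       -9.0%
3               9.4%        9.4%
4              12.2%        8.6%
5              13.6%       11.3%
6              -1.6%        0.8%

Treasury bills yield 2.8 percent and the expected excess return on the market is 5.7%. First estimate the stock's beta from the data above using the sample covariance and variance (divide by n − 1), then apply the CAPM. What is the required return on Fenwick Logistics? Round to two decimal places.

10.77%

Mean R_i = (8.1 − 15.1 + 9.4 + 12.2 + 13.6 − 1.6) / 6 = 4.4333%
Mean R_m = (2.7 − 9.0 + 9.4 + 8.6 + 11.3 + 0.8) / 6 = 3.9667%
Σ(R_i − R̄_i)(R_m − R̄_m) = 397.9367  ⇒  Cov = 397.9367 / 5 = 79.5873
Σ(R_m − R̄_m)² = 284.5333  ⇒  Var(R_m) = 284.5333 / 5 = 56.9067
β = Cov / Var(R_m) = 79.5873 / 56.9067 = 1.3986
E(R) = R_f + β × MRP = 2.8% + 1.3986 × 5.7% = 10.77%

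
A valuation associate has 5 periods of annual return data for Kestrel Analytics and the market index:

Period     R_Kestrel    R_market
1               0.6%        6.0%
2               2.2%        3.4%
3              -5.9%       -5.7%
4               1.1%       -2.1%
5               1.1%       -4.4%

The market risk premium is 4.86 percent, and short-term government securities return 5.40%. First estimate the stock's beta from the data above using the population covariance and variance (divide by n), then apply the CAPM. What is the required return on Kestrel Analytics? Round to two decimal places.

7.16%

Mean R_i = (0.6 + 2.2 − 5.9 + 1.1 + 1.1) / 5 = -0.1800%
Mean R_m = (6.0 + 3.4 − 5.7 − 2.1 − 4.4) / 5 = -0.5600%
Σ(R_i − R̄_i)(R_m − R̄_m) = 37.0560  ⇒  Cov = 37.0560 / 5 = 7.4112
Σ(R_m − R̄_m)² = 102.2520  ⇒  Var(R_m) = 102.2520 / 5 = 20.4504
β = Cov / Var(R_m) = 7.4112 / 20.4504 = 0.3624
E(R) = R_f + β × MRP = 5.40% + 0.3624 × 4.86% = 7.16%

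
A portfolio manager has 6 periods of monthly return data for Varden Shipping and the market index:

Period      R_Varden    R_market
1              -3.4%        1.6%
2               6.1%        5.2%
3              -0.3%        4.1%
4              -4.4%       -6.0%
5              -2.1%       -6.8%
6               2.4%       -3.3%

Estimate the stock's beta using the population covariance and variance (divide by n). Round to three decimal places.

Mean R_i = (-3.4 + 6.1 − 0.3 − 4.4 − 2.1 + 2.4) / 6 = -0.2833%
Mean R_m = (1.6 + 5.2 + 4.1 − 6.0 − 6.8 − 3.3) / 6 = -0.8667%
Σ(R_i − R̄_i)(R_m − R̄_m) = 56.3367  ⇒  Cov = 56.3367 / 6 = 9.3895
Σ(R_m − R̄_m)² = 135.0333  ⇒  Var(R_m) = 135.0333 / 6 = 22.5056
β = Cov / Var(R_m) = 9.3895 / 22.5056 = 0.4172

0.417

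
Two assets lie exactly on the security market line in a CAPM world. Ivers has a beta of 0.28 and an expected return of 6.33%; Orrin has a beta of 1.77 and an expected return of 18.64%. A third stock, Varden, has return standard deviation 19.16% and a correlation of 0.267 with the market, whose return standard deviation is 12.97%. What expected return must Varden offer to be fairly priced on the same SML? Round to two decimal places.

MRP = (18.64% − 6.33%) / (1.77 − 0.28) = 8.2617%
R_f = 6.33% − 0.28 × 8.2617% = 4.0167%
β_Varden = ρ·σ_i/σ_m = 0.267 × 19.16 / 12.97 = 0.3944
E(R_Varden) = R_f + β × MRP = 4.0167% + 0.3944 × 8.2617% = 7.28%

7.28%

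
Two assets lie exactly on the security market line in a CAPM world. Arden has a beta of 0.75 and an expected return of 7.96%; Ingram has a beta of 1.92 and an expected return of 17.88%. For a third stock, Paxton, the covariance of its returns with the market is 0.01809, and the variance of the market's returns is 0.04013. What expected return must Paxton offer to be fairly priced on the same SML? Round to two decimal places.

5.42%

MRP = (17.88% − 7.96%) / (1.92 − 0.75) = 8.4786%
R_f = 7.96% − 0.75 × 8.4786% = 1.6011%
β_Paxton = Cov / Var(R_m) = 0.01809 / 0.04013 = 0.4508
E(R_Paxton) = R_f + β × MRP = 1.6011% + 0.4508 × 8.4786% = 5.42%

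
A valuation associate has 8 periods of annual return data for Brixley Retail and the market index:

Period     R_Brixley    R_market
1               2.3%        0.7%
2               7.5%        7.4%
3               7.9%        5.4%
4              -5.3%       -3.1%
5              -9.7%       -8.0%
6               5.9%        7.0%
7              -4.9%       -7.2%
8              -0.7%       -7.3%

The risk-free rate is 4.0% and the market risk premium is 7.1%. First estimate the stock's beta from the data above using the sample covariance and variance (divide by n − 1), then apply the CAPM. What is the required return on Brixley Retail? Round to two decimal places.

Mean R_i = (2.3 + 7.5 + 7.9 − 5.3 − 9.7 + 5.9 − 4.9 − 0.7) / 8 = 0.3750%
Mean R_m = (0.7 + 7.4 + 5.4 − 3.1 − 8.0 + 7.0 − 7.2 − 7.3) / 8 = -0.6375%
Σ(R_i − R̄_i)(R_m − R̄_m) = 277.4025  ⇒  Cov = 277.4025 / 7 = 39.6289
Σ(R_m − R̄_m)² = 308.8988  ⇒  Var(R_m) = 308.8988 / 7 = 44.1284
β = Cov / Var(R_m) = 39.6289 / 44.1284 = 0.8980
E(R) = R_f + β × MRP = 4.0% + 0.8980 × 7.1% = 10.38%

10.38%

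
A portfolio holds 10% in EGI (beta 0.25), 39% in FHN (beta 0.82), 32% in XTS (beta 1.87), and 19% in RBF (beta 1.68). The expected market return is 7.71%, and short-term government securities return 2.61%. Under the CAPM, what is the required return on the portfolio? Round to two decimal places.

β_P = Σ w_i β_i = 0.10×0.25 + 0.39×0.82 + 0.32×1.87 + 0.19×1.68 = 1.2624
MRP = 7.71% − 2.61% = 5.10%
E(R_P) = R_f + β_P × MRP = 2.61% + 1.2624 × 5.10% = 9.05%

9.05%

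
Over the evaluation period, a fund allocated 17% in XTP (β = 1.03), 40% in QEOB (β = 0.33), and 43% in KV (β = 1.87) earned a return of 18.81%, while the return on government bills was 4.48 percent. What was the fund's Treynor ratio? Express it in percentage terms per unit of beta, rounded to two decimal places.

β_P = 0.17×1.03 + 0.40×0.33 + 0.43×1.87 = 1.1112
Treynor = (R_P − R_f) / β_P = (18.81% − 4.48%) / 1.1112 = 14.33% / 1.1112 = 12.90%

12.90%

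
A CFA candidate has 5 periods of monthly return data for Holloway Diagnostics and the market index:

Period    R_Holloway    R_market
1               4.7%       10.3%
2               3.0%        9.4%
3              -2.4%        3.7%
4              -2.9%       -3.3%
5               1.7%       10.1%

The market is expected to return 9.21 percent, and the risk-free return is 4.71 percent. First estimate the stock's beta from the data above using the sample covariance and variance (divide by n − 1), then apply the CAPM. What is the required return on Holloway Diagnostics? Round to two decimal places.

6.97%

Mean R_i = (4.7 + 3.0 − 2.4 − 2.9 + 1.7) / 5 = 0.8200%
Mean R_m = (10.3 + 9.4 + 3.7 − 3.3 + 10.1) / 5 = 6.0400%
Σ(R_i − R̄_i)(R_m − R̄_m) = 69.7060  ⇒  Cov = 69.7060 / 4 = 17.4265
Σ(R_m − R̄_m)² = 138.6320  ⇒  Var(R_m) = 138.6320 / 4 = 34.6580
β = Cov / Var(R_m) = 17.4265 / 34.6580 = 0.5028
MRP = 9.21% − 4.71% = 4.50%
E(R) = R_f + β × MRP = 4.71% + 0.5028 × 4.50% = 6.97%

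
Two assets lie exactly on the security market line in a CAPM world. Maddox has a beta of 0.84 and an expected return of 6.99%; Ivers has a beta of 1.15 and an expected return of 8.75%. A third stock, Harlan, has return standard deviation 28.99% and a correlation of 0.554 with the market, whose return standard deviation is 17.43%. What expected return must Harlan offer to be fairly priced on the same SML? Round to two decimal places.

7.45%

MRP = (8.75% − 6.99%) / (1.15 − 0.84) = 5.6774%
R_f = 6.99% − 0.84 × 5.6774% = 2.2210%
β_Harlan = ρ·σ_i/σ_m = 0.554 × 28.99 / 17.43 = 0.9214
E(R_Harlan) = R_f + β × MRP = 2.2210% + 0.9214 × 5.6774% = 7.45%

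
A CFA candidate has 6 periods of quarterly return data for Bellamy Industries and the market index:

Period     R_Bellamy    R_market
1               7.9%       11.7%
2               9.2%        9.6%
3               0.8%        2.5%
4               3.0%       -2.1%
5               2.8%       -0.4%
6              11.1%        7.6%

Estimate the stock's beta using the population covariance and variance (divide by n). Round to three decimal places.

Mean R_i = (7.9 + 9.2 + 0.8 + 3.0 + 2.8 + 11.1) / 6 = 5.8000%
Mean R_m = (11.7 + 9.6 + 2.5 − 2.1 − 0.4 + 7.6) / 6 = 4.8167%
Σ(R_i − R̄_i)(R_m − R̄_m) = 92.0700  ⇒  Cov = 92.0700 / 6 = 15.3450
Σ(R_m − R̄_m)² = 158.4283  ⇒  Var(R_m) = 158.4283 / 6 = 26.4047
β = Cov / Var(R_m) = 15.3450 / 26.4047 = 0.5811

0.581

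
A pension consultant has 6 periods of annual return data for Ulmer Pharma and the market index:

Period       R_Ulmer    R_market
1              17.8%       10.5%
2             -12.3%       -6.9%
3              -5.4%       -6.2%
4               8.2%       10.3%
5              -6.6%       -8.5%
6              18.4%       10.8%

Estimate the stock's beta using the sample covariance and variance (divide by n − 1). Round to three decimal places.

1.287

Mean R_i = (17.8 − 12.3 − 5.4 + 8.2 − 6.6 + 18.4) / 6 = 3.3500%
Mean R_m = (10.5 − 6.9 − 6.2 + 10.3 − 8.5 + 10.8) / 6 = 1.6667%
Σ(R_i − R̄_i)(R_m − R̄_m) = 611.0300  ⇒  Cov = 611.0300 / 5 = 122.2060
Σ(R_m − R̄_m)² = 474.6133  ⇒  Var(R_m) = 474.6133 / 5 = 94.9227
β = Cov / Var(R_m) = 122.2060 / 94.9227 = 1.2874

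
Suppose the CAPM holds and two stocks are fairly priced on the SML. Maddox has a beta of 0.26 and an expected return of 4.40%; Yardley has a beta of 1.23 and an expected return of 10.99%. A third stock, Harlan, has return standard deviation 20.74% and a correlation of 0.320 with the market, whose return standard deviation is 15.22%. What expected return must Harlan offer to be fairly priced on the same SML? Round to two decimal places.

MRP = (10.99% − 4.40%) / (1.23 − 0.26) = 6.7938%
R_f = 4.40% − 0.26 × 6.7938% = 2.6336%
β_Harlan = ρ·σ_i/σ_m = 0.320 × 20.74 / 15.22 = 0.4361
E(R_Harlan) = R_f + β × MRP = 2.6336% + 0.4361 × 6.7938% = 5.60%

5.60%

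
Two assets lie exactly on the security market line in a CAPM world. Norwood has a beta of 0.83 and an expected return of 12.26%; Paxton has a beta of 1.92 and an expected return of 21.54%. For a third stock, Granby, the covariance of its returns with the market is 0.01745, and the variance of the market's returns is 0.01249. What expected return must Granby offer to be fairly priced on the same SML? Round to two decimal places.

17.09%

MRP = (21.54% − 12.26%) / (1.92 − 0.83) = 8.5138%
R_f = 12.26% − 0.83 × 8.5138% = 5.1935%
β_Granby = Cov / Var(R_m) = 0.01745 / 0.01249 = 1.3971
E(R_Granby) = R_f + β × MRP = 5.1935% + 1.3971 × 8.5138% = 17.09%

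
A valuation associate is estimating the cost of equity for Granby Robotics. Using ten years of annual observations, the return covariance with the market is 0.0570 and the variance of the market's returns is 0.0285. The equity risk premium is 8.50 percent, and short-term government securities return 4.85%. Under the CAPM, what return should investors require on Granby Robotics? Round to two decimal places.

21.85%

β = Cov(R_i, R_m) / Var(R_m) = 0.0570 / 0.0285 = 2.0000
E(R) = R_f + β × MRP = 4.85% + 2.0000 × 8.50% = 21.85%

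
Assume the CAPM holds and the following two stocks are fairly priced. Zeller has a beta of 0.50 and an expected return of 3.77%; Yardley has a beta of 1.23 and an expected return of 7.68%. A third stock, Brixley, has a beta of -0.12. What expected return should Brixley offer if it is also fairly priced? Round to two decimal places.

MRP (SML slope) = (7.68% − 3.77%) / (1.23 − 0.50) = 3.91% / 0.73 = 5.3562%
R_f (intercept) = 3.77% − 0.50 × 5.3562% = 1.0919%
E(R_Brixley) = R_f + β × MRP = 1.0919% + -0.12 × 5.3562% = 0.45%

0.45%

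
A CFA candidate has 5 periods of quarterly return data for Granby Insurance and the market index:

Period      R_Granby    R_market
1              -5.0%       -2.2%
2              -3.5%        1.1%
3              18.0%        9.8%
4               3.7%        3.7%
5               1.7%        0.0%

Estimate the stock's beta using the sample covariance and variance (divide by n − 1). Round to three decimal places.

Mean R_i = (-5.0 − 3.5 + 18.0 + 3.7 + 1.7) / 5 = 2.9800%
Mean R_m = (-2.2 + 1.1 + 9.8 + 3.7 + 0.0) / 5 = 2.4800%
Σ(R_i − R̄_i)(R_m − R̄_m) = 160.2880  ⇒  Cov = 160.2880 / 4 = 40.0720
Σ(R_m − R̄_m)² = 85.0280  ⇒  Var(R_m) = 85.0280 / 4 = 21.2570
β = Cov / Var(R_m) = 40.0720 / 21.2570 = 1.8851

1.885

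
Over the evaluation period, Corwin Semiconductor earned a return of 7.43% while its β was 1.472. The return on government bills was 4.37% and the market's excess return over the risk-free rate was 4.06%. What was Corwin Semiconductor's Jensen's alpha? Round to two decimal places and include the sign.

-2.92%

CAPM benchmark = R_f + β(R_m − R_f) = 4.37% + 1.472 × 4.06% = 10.34632%
α = actual − benchmark = 7.43% − 10.34632% = -2.92%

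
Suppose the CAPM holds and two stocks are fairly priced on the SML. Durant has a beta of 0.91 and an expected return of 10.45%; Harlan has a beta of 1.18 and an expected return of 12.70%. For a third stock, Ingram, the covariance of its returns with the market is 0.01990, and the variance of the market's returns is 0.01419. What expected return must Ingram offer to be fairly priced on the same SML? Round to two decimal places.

MRP = (12.70% − 10.45%) / (1.18 − 0.91) = 8.3333%
R_f = 10.45% − 0.91 × 8.3333% = 2.8667%
β_Ingram = Cov / Var(R_m) = 0.01990 / 0.01419 = 1.4024
E(R_Ingram) = R_f + β × MRP = 2.8667% + 1.4024 × 8.3333% = 14.55%

14.55%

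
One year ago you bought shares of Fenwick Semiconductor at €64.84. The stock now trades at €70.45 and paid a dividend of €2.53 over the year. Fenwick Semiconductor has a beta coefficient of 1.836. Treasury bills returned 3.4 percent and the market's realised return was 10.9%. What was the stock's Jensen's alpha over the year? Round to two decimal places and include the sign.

Realised HPR = (P1 + D1 − P0) / P0 = (70.45 + 2.53 − 64.84) / 64.84 = 8.14 / 64.84 = 12.5540%
MRP = 10.9% − 3.4% = 7.50%
CAPM required = R_f + β·MRP = 3.4% + 1.836 × 7.5% = 17.1700%
α = realised − required = 12.5540% − 17.1700% = -4.62%

-4.62%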